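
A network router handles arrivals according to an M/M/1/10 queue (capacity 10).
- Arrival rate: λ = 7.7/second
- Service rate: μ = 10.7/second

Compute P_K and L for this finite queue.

ρ = λ/μ = 7.7/10.7 = 0.71963
P₀ = (1-ρ)/(1-ρ^(K+1)) = (1-0.71963)/(1-0.71963^11) = 0.2804/0.9732 = 0.2881
P_K = P₀×ρ^K = 0.2881 × 0.71963^10 = 0.2881 × 0.03725 = 0.01073
Blocking probability P_10 = 0.01073 (1.07%)
L = ρ[1 - (K+1)ρ^K + Kρ^(K+1)] / [(1-ρ)(1-ρ^(K+1))]
L = 0.71963 × (1 - 11×0.037247 + 10×0.026804) / ((1 - 0.71963) × (1 - 0.026804)) = 2.2637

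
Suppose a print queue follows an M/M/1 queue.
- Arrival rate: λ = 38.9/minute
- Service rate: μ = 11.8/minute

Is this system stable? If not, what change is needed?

Stability requires ρ = λ/(cμ) < 1
ρ = 38.9/(1 × 11.8) = 38.9/11.80 = 3.2966
Since 3.2966 ≥ 1, the system is UNSTABLE.
Queue grows without bound. Need μ > λ = 38.9.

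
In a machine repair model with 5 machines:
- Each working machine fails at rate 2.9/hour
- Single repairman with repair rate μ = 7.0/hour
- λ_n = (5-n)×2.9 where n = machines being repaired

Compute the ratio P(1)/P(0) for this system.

P(1)/P(0) = ∏_{i=0}^{1-1} λ_i/μ_{i+1}
= (5-0)×2.9/7.0
= 2.0714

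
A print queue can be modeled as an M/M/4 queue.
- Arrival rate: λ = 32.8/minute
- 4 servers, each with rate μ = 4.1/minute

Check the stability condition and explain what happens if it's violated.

Stability requires ρ = λ/(cμ) < 1
ρ = 32.8/(4 × 4.1) = 32.8/16.40 = 2.0000
Since 2.0000 ≥ 1, the system is UNSTABLE.
Need c > λ/μ = 32.8/4.1 = 8.00.
Minimum servers needed: c = 9.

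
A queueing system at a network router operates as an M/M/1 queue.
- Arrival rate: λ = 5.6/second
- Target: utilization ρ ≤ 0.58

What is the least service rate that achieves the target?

ρ = λ/μ, so μ = λ/ρ
μ ≥ 5.6/0.58 = 9.6552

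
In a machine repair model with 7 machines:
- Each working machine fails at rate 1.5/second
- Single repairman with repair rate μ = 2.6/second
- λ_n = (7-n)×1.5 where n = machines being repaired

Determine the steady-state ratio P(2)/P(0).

P(2)/P(0) = ∏_{i=0}^{2-1} λ_i/μ_{i+1}
= (7-0)×1.5/2.6 × (7-1)×1.5/2.6
= 13.9793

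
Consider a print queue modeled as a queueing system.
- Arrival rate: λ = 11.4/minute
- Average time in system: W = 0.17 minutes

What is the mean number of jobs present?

Little's Law: L = λW
L = 11.4 × 0.17 = 1.9380 jobs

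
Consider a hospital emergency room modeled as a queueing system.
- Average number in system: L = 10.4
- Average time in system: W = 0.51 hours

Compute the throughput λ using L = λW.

Little's Law: L = λW, so λ = L/W
λ = 10.4/0.51 = 20.3922 patients/hour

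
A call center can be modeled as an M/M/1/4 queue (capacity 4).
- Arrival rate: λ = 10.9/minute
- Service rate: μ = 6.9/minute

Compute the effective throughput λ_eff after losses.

ρ = λ/μ = 10.9/6.9 = 1.5797
P₀ = (1-ρ)/(1-ρ^(K+1)) = (1-1.5797)/(1-1.5797^5) = -0.5797/-8.8372 = 0.06560
P_K = P₀×ρ^K = 0.06560 × 1.5797^4 = 0.06560 × 6.2273 = 0.4085
λ_eff = λ(1-P_K) = 10.9 × (1 - 0.4085) = 10.9 × 0.5915 = 6.4474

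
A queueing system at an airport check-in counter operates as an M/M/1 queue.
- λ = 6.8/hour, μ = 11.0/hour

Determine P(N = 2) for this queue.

ρ = λ/μ = 6.8/11.0 = 0.6182
P(n) = (1-ρ)ρⁿ
P(2) = (1-0.6182) × 0.6182^2
P(2) = 0.3818 × 0.3822
P(2) = 0.1459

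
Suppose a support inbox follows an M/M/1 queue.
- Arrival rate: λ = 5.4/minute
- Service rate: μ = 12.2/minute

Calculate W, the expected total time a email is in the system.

First, compute utilization: ρ = λ/μ = 5.4/12.2 = 0.4426
For M/M/1: W = 1/(μ-λ)
W = 1/(12.2-5.4) = 1/6.80
W = 0.1471 minutes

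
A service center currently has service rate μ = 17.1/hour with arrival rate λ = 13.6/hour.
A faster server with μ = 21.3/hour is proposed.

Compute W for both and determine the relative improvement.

System 1: ρ₁ = 13.6/17.1 = 0.7953, W₁ = 1/(17.1-13.6) = 0.285714
System 2: ρ₂ = 13.6/21.3 = 0.6385, W₂ = 1/(21.3-13.6) = 0.129870
Improvement: (W₁-W₂)/W₁ = (0.285714-0.129870)/0.285714 = 54.55%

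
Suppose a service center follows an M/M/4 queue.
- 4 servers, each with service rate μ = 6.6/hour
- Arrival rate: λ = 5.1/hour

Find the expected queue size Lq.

Traffic intensity: ρ = λ/(cμ) = 5.1/(4×6.6) = 0.1932
Since ρ = 0.1932 < 1, system is stable.
Offered load a = λ/μ = cρ = 5.1/6.6 = 0.7727
P₀ = [ Σₙ₌₀^3 aⁿ/n! + a^4/(4!(1-ρ)) ]⁻¹
Σ = a^0/0! + a^1/1! + a^2/2! + a^3/3! = 1.0000 + 0.7727 + 0.2986 + 0.07690 = 2.1482
a^4/(4!(1-ρ)) = 0.3565/(24 × 0.8068) = 0.01841
P₀ = 1/(2.1482 + 0.01841) = 0.4616
Lq = P₀·a^4·ρ / (4!(1-ρ)²) = 0.4616 × 0.3565 × 0.1932 / (24 × 0.6510) = 0.002035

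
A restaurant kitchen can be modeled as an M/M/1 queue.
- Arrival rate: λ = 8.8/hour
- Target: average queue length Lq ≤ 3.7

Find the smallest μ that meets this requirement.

For M/M/1: Lq = λ²/(μ(μ-λ))
Need Lq ≤ 3.7, i.e. μ(μ-λ) ≥ λ²/3.7
μ² - 8.8μ - 77.44/3.7 ≥ 0  →  μ² - 8.8μ - 20.92973 ≥ 0
Quadratic formula (positive root): μ = [λ + √(λ² + 4×20.92973)]/2
Discriminant: 77.44 + 4×20.92973 = 161.1589, √161.1589 = 12.6948
μ ≥ (8.8 + 12.6948)/2 = 10.7474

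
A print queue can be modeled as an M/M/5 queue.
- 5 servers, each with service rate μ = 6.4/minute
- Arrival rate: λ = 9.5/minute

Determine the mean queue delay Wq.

Traffic intensity: ρ = λ/(cμ) = 9.5/(5×6.4) = 0.2969
Since ρ = 0.2969 < 1, system is stable.
Offered load a = λ/μ = cρ = 9.5/6.4 = 1.4844
P₀ = [ Σₙ₌₀^4 aⁿ/n! + a^5/(5!(1-ρ)) ]⁻¹
Σ = a^0/0! + a^1/1! + a^2/2! + a^3/3! + a^4/4! = 1.00000 + 1.48438 + 1.10168 + 0.545104 + 0.202285 = 4.3334
a^5/(5!(1-ρ)) = 7.2064/(120 × 0.7031) = 0.08541
P₀ = 1/(4.3334 + 0.08541) = 0.2263
Lq = P₀·a^5·ρ / (5!(1-ρ)²) = 0.2263 × 7.2064 × 0.2969 / (120 × 0.4944) = 0.008161
Wq = Lq/λ = 0.0081609/9.5 = 0.0008590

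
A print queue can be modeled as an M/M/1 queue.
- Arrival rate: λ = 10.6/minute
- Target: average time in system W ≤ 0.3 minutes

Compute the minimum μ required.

For M/M/1: W = 1/(μ-λ)
Need W ≤ 0.3, so 1/(μ-λ) ≤ 0.3
μ - λ ≥ 1/0.3 = 3.3333
μ ≥ 10.6 + 3.3333 = 13.9333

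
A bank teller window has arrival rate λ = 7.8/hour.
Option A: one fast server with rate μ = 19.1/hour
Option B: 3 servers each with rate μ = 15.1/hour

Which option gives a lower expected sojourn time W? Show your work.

Option A: single server μ = 19.1 (M/M/1)
  ρ_A = 7.8/19.1 = 0.4084
  W_A = 1/(μ-λ) = 1/(19.1-7.8) = 1/11.30 = 0.08850

Option B: 3 servers μ = 15.1 (M/M/3)
  ρ_B = λ/(cμ) = 7.8/(3×15.1) = 0.1722
  Offered load a = λ/μ = cρ = 7.8/15.1 = 0.5166
  P₀ = [ Σₙ₌₀^2 aⁿ/n! + a^3/(3!(1-ρ)) ]⁻¹
  Σ = a^0/0! + a^1/1! + a^2/2! = 1.0000 + 0.5166 + 0.1334 = 1.6500
  a^3/(3!(1-ρ)) = 0.13783/(6 × 0.82781) = 0.02775
  P₀ = 1/(1.6500 + 0.02775) = 0.5960
  Lq = P₀·a^3·ρ / (3!(1-ρ)²) = 0.5960 × 0.1378 × 0.1722 / (6 × 0.6853) = 0.003440
  Wq_B = Lq/λ = 0.0034404/7.8 = 0.0004411
  W_B = Wq_B + 1/μ = 0.0004411 + 0.06623 = 0.06667

Since W_B = 0.06667 < W_A = 0.08850, Option B (multiple servers) has the shorter time in system.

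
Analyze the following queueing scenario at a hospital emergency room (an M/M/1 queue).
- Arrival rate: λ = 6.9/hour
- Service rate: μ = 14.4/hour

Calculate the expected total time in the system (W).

First, compute utilization: ρ = λ/μ = 6.9/14.4 = 0.4792
For M/M/1: W = 1/(μ-λ)
W = 1/(14.4-6.9) = 1/7.50
W = 0.1333 hours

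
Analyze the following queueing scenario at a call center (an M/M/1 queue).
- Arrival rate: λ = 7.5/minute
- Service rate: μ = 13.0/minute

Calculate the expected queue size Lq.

ρ = λ/μ = 7.5/13.0 = 0.5769
For M/M/1: Lq = λ²/(μ(μ-λ))
Lq = 56.25/(13.0 × 5.50)
Lq = 0.7867 calls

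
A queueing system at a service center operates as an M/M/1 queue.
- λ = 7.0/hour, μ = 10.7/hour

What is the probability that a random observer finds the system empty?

ρ = λ/μ = 7.0/10.7 = 0.6542
P(0) = 1 - ρ = 1 - 0.6542 = 0.3458
The server is idle 34.58% of the time.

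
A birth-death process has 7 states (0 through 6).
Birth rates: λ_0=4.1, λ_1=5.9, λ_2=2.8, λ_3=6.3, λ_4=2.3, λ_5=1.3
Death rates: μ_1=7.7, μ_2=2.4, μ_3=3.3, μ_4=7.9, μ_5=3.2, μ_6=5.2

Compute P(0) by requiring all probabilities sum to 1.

Ratios P(n)/P(0) = (λ₀···λₙ₋₁)/(μ₁···μₙ):
P(1)/P(0) = (4.1)/(7.7) = 0.53247
P(2)/P(0) = (4.1×5.9)/(7.7×2.4) = 1.3090
P(3)/P(0) = (4.1×5.9×2.8)/(7.7×2.4×3.3) = 1.1107
P(4)/P(0) = (4.1×5.9×2.8×6.3)/(7.7×2.4×3.3×7.9) = 0.88571
P(5)/P(0) = (4.1×5.9×2.8×6.3×2.3)/(7.7×2.4×3.3×7.9×3.2) = 0.63660
P(6)/P(0) = (4.1×5.9×2.8×6.3×2.3×1.3)/(7.7×2.4×3.3×7.9×3.2×5.2) = 0.15915

Normalization: ∑ P(n) = 1
P(0) × (1.0000 + 0.53247 + 1.3090 + 1.1107 + 0.88571 + 0.63660 + 0.15915) = 1
P(0) × 5.6336 = 1
P(0) = 1/5.6336 = 0.1775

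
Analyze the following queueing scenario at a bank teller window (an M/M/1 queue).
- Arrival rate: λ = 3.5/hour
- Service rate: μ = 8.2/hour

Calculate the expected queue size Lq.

ρ = λ/μ = 3.5/8.2 = 0.4268
For M/M/1: Lq = λ²/(μ(μ-λ))
Lq = 12.25/(8.2 × 4.70)
Lq = 0.3179 transactions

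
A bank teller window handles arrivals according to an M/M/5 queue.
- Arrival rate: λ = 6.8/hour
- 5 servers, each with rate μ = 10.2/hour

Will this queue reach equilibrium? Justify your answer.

Stability requires ρ = λ/(cμ) < 1
ρ = 6.8/(5 × 10.2) = 6.8/51.00 = 0.1333
Since 0.1333 < 1, the system is STABLE.
The servers are busy 13.33% of the time.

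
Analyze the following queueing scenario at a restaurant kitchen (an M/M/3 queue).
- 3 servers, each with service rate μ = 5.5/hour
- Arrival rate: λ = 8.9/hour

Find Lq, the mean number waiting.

Traffic intensity: ρ = λ/(cμ) = 8.9/(3×5.5) = 0.5394
Since ρ = 0.5394 < 1, system is stable.
Offered load a = λ/μ = cρ = 8.9/5.5 = 1.6182
P₀ = [ Σₙ₌₀^2 aⁿ/n! + a^3/(3!(1-ρ)) ]⁻¹
Σ = a^0/0! + a^1/1! + a^2/2! = 1.00000 + 1.61818 + 1.30926 = 3.9274
a^3/(3!(1-ρ)) = 4.2372/(6 × 0.4606) = 1.5332
P₀ = 1/(3.9274 + 1.5332) = 0.1831
Lq = P₀·a^3·ρ / (3!(1-ρ)²) = 0.18313 × 4.2372 × 0.53939 / (6 × 0.21216) = 0.3288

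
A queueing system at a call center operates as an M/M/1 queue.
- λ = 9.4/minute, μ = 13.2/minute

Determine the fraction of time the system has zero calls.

ρ = λ/μ = 9.4/13.2 = 0.7121
P(0) = 1 - ρ = 1 - 0.7121 = 0.2879
The server is idle 28.79% of the time.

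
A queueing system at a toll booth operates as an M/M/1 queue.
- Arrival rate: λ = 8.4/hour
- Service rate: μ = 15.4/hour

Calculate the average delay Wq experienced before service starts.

First, compute utilization: ρ = λ/μ = 8.4/15.4 = 0.5455
For M/M/1: Wq = λ/(μ(μ-λ))
Wq = 8.4/(15.4 × (15.4-8.4))
Wq = 8.4/(15.4 × 7.00)
Wq = 0.07792 hours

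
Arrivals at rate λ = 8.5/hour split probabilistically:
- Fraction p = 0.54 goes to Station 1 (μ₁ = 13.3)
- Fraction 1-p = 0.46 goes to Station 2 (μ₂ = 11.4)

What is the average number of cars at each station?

Effective rates: λ₁ = 8.5×0.54 = 4.59, λ₂ = 8.5×0.46 = 3.91
Station 1: ρ₁ = 4.59/13.3 = 0.3451, L₁ = ρ₁/(1-ρ₁) = 0.3451/(1-0.3451) = 0.5270
Station 2: ρ₂ = 3.91/11.4 = 0.34298, L₂ = ρ₂/(1-ρ₂) = 0.34298/(1-0.34298) = 0.5220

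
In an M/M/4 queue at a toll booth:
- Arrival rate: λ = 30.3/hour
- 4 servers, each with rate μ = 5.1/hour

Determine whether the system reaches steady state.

Stability requires ρ = λ/(cμ) < 1
ρ = 30.3/(4 × 5.1) = 30.3/20.40 = 1.4853
Since 1.4853 ≥ 1, the system is UNSTABLE.
Need c > λ/μ = 30.3/5.1 = 5.94.
Minimum servers needed: c = 6.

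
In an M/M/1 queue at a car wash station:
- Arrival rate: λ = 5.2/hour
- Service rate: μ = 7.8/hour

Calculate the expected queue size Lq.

ρ = λ/μ = 5.2/7.8 = 0.6667
For M/M/1: Lq = λ²/(μ(μ-λ))
Lq = 27.04/(7.8 × 2.60)
Lq = 1.3333 cars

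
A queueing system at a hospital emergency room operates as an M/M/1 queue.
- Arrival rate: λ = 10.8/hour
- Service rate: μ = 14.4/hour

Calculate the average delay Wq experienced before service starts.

First, compute utilization: ρ = λ/μ = 10.8/14.4 = 0.7500
For M/M/1: Wq = λ/(μ(μ-λ))
Wq = 10.8/(14.4 × (14.4-10.8))
Wq = 10.8/(14.4 × 3.60)
Wq = 0.2083 hours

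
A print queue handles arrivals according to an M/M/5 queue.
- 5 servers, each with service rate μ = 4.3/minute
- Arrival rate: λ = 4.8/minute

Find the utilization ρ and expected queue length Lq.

Traffic intensity: ρ = λ/(cμ) = 4.8/(5×4.3) = 0.2233
Since ρ = 0.2233 < 1, system is stable.
Offered load a = λ/μ = cρ = 4.8/4.3 = 1.1163
P₀ = [ Σₙ₌₀^4 aⁿ/n! + a^5/(5!(1-ρ)) ]⁻¹
Σ = a^0/0! + a^1/1! + a^2/2! + a^3/3! + a^4/4! = 1.0000 + 1.1163 + 0.6230 + 0.2318 + 0.06470 = 3.0358
a^5/(5!(1-ρ)) = 1.7333/(120 × 0.7767) = 0.01860
P₀ = 1/(3.0358 + 0.01860) = 0.3274
Lq = P₀·a^5·ρ / (5!(1-ρ)²) = 0.3274 × 1.7333 × 0.2233 / (120 × 0.6033) = 0.001750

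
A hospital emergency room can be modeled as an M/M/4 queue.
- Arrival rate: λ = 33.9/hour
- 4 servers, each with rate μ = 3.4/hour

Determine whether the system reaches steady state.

Stability requires ρ = λ/(cμ) < 1
ρ = 33.9/(4 × 3.4) = 33.9/13.60 = 2.4926
Since 2.4926 ≥ 1, the system is UNSTABLE.
Need c > λ/μ = 33.9/3.4 = 9.97.
Minimum servers needed: c = 10.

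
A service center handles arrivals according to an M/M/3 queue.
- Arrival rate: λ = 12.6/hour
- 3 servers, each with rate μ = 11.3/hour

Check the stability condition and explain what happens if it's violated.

Stability requires ρ = λ/(cμ) < 1
ρ = 12.6/(3 × 11.3) = 12.6/33.90 = 0.3717
Since 0.3717 < 1, the system is STABLE.
The servers are busy 37.17% of the time.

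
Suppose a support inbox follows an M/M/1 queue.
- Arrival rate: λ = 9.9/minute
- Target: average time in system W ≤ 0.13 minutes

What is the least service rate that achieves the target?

For M/M/1: W = 1/(μ-λ)
Need W ≤ 0.13, so 1/(μ-λ) ≤ 0.13
μ - λ ≥ 1/0.13 = 7.6923
μ ≥ 9.9 + 7.6923 = 17.5923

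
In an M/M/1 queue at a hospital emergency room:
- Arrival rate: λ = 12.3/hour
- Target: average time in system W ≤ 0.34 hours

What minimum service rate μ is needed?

For M/M/1: W = 1/(μ-λ)
Need W ≤ 0.34, so 1/(μ-λ) ≤ 0.34
μ - λ ≥ 1/0.34 = 2.9412
μ ≥ 12.3 + 2.9412 = 15.2412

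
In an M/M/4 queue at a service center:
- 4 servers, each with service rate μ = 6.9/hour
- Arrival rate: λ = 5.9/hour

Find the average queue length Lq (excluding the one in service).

Traffic intensity: ρ = λ/(cμ) = 5.9/(4×6.9) = 0.2138
Since ρ = 0.2138 < 1, system is stable.
Offered load a = λ/μ = cρ = 5.9/6.9 = 0.8551
P₀ = [ Σₙ₌₀^3 aⁿ/n! + a^4/(4!(1-ρ)) ]⁻¹
Σ = a^0/0! + a^1/1! + a^2/2! + a^3/3! = 1.0000 + 0.85507 + 0.36557 + 0.10420 = 2.3248
a^4/(4!(1-ρ)) = 0.5346/(24 × 0.7862) = 0.02833
P₀ = 1/(2.3248 + 0.02833) = 0.4250
Lq = P₀·a^4·ρ / (4!(1-ρ)²) = 0.42496 × 0.53458 × 0.21377 / (24 × 0.61816) = 0.003273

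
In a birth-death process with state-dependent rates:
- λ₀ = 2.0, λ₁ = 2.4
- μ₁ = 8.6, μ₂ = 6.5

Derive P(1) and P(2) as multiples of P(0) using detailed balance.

Balance equations:
State 0: λ₀P₀ = μ₁P₁ → P₁ = (λ₀/μ₁)P₀ = (2.0/8.6)P₀ = 0.2326P₀
State 1: P₂ = (λ₀λ₁)/(μ₁μ₂)P₀ = (2.0×2.4)/(8.6×6.5)P₀ = 0.08587P₀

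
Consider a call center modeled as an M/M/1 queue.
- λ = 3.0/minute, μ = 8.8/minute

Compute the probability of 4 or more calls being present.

ρ = λ/μ = 3.0/8.8 = 0.3409
P(N ≥ n) = ρⁿ
P(N ≥ 4) = 0.3409^4
P(N ≥ 4) = 0.01351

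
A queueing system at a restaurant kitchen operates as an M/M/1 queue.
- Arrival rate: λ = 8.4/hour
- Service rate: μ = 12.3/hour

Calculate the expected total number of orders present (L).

ρ = λ/μ = 8.4/12.3 = 0.6829
For M/M/1: L = λ/(μ-λ)
L = 8.4/(12.3-8.4) = 8.4/3.90
L = 2.1538 orders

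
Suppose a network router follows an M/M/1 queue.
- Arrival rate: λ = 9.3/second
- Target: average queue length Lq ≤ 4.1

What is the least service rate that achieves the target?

For M/M/1: Lq = λ²/(μ(μ-λ))
Need Lq ≤ 4.1, i.e. μ(μ-λ) ≥ λ²/4.1
μ² - 9.3μ - 86.49/4.1 ≥ 0  →  μ² - 9.3μ - 21.09512 ≥ 0
Quadratic formula (positive root): μ = [λ + √(λ² + 4×21.09512)]/2
Discriminant: 86.49 + 4×21.09512 = 170.8705, √170.8705 = 13.0717
μ ≥ (9.3 + 13.0717)/2 = 11.1859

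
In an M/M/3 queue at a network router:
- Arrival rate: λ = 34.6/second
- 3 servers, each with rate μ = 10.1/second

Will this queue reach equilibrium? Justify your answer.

Stability requires ρ = λ/(cμ) < 1
ρ = 34.6/(3 × 10.1) = 34.6/30.30 = 1.1419
Since 1.1419 ≥ 1, the system is UNSTABLE.
Need c > λ/μ = 34.6/10.1 = 3.43.
Minimum servers needed: c = 4.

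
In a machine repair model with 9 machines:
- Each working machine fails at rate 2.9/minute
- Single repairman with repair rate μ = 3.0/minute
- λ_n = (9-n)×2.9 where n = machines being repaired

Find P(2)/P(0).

P(2)/P(0) = ∏_{i=0}^{2-1} λ_i/μ_{i+1}
= (9-0)×2.9/3.0 × (9-1)×2.9/3.0
= 67.2800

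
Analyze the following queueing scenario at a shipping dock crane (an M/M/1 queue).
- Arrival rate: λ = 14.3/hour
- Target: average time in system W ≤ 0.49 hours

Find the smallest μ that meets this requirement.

For M/M/1: W = 1/(μ-λ)
Need W ≤ 0.49, so 1/(μ-λ) ≤ 0.49
μ - λ ≥ 1/0.49 = 2.0408
μ ≥ 14.3 + 2.0408 = 16.3408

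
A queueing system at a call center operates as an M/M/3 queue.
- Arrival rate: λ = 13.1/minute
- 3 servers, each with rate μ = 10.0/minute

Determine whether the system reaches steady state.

Stability requires ρ = λ/(cμ) < 1
ρ = 13.1/(3 × 10.0) = 13.1/30.00 = 0.4367
Since 0.4367 < 1, the system is STABLE.
The servers are busy 43.67% of the time.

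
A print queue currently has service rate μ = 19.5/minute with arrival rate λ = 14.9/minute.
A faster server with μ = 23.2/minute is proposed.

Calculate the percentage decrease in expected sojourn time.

System 1: ρ₁ = 14.9/19.5 = 0.7641, W₁ = 1/(19.5-14.9) = 0.21739
System 2: ρ₂ = 14.9/23.2 = 0.6422, W₂ = 1/(23.2-14.9) = 0.12048
Improvement: (W₁-W₂)/W₁ = (0.21739-0.12048)/0.21739 = 44.58%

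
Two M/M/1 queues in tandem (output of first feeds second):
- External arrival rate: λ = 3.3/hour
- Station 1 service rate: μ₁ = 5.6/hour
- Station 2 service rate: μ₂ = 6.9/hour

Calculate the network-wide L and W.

By Jackson's theorem, each station behaves as independent M/M/1.
Station 1: ρ₁ = 3.3/5.6 = 0.5893, L₁ = ρ₁/(1-ρ₁) = λ/(μ₁-λ) = 3.3/2.30 = 1.43478
Station 2: ρ₂ = 3.3/6.9 = 0.4783, L₂ = ρ₂/(1-ρ₂) = λ/(μ₂-λ) = 3.3/3.60 = 0.916667
Total: L = L₁ + L₂ = 1.43478 + 0.916667 = 2.35145
W = L/λ = 2.35145/3.3 = 0.7126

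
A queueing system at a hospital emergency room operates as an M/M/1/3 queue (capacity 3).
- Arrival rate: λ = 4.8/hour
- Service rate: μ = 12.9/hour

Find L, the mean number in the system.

ρ = λ/μ = 4.8/12.9 = 0.3721
P₀ = (1-ρ)/(1-ρ^(K+1)) = (1-0.3721)/(1-0.3721^4) = 0.6279/0.9808 = 0.6402
P_K = P₀×ρ^K = 0.6402 × 0.3721^3 = 0.6402 × 0.05152 = 0.03298
L = ρ[1 - (K+1)ρ^K + Kρ^(K+1)] / [(1-ρ)(1-ρ^(K+1))]
L = 0.3721 × (1 - 4×0.05152 + 3×0.01917) / ((1 - 0.3721) × (1 - 0.01917)) = 0.5144 patients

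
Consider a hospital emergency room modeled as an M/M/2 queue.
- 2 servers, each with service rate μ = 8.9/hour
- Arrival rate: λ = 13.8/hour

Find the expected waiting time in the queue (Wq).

Traffic intensity: ρ = λ/(cμ) = 13.8/(2×8.9) = 0.7753
Since ρ = 0.7753 < 1, system is stable.
Offered load a = λ/μ = cρ = 13.8/8.9 = 1.5506
P₀ = [ Σₙ₌₀^1 aⁿ/n! + a^2/(2!(1-ρ)) ]⁻¹
Σ = a^0/0! + a^1/1! = 1.0000 + 1.5506 = 2.5506
a^2/(2!(1-ρ)) = 2.40424/(2 × 0.224719) = 5.3494
P₀ = 1/(2.5506 + 5.3494) = 0.1266
Lq = P₀·a^2·ρ / (2!(1-ρ)²) = 0.126582 × 2.40424 × 0.775281 / (2 × 0.0504987) = 2.3361
Wq = Lq/λ = 2.3361/13.8 = 0.1693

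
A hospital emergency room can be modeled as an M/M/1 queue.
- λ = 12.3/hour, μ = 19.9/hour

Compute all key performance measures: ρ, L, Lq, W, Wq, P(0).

Step 1: ρ = λ/μ = 12.3/19.9 = 0.6181
Step 2: L = λ/(μ-λ) = 12.3/7.60 = 1.6184
Step 3: Lq = λ²/(μ(μ-λ)) = 151.29/(19.9×7.60) = 1.0003
Step 4: W = 1/(μ-λ) = 1/7.60 = 0.13158
Step 5: Wq = λ/(μ(μ-λ)) = 12.3/(19.9×7.60) = 0.08133
Step 6: P(0) = 1-ρ = 0.3819
Verify: L = λW = 12.3×0.13158 = 1.6184 ✔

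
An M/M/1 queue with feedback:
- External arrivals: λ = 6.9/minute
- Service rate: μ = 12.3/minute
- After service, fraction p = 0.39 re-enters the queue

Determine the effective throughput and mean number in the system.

Effective arrival rate: λ_eff = λ/(1-p) = 6.9/(1-0.39) = 6.9/0.61 = 11.311475
ρ = λ_eff/μ = 11.311475/12.3 = 0.919632
L = ρ/(1-ρ) = 0.919632/(1-0.919632) = 11.4428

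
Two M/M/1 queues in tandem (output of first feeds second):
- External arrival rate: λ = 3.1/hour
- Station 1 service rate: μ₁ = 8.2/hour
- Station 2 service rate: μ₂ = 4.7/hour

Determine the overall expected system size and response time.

By Jackson's theorem, each station behaves as independent M/M/1.
Station 1: ρ₁ = 3.1/8.2 = 0.3780, L₁ = ρ₁/(1-ρ₁) = λ/(μ₁-λ) = 3.1/5.10 = 0.6078
Station 2: ρ₂ = 3.1/4.7 = 0.6596, L₂ = ρ₂/(1-ρ₂) = λ/(μ₂-λ) = 3.1/1.60 = 1.9375
Total: L = L₁ + L₂ = 0.6078 + 1.9375 = 2.5453
W = L/λ = 2.5453/3.1 = 0.8211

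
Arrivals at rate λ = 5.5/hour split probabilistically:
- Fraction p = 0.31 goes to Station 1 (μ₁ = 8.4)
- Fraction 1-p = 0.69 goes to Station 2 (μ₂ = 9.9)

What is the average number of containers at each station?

Effective rates: λ₁ = 5.5×0.31 = 1.705, λ₂ = 5.5×0.69 = 3.795
Station 1: ρ₁ = 1.705/8.4 = 0.2030, L₁ = ρ₁/(1-ρ₁) = 0.2030/(1-0.2030) = 0.2547
Station 2: ρ₂ = 3.795/9.9 = 0.38333, L₂ = ρ₂/(1-ρ₂) = 0.38333/(1-0.38333) = 0.6216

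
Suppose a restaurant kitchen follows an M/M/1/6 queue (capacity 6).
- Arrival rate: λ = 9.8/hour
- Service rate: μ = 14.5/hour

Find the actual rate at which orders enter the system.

ρ = λ/μ = 9.8/14.5 = 0.67586
P₀ = (1-ρ)/(1-ρ^(K+1)) = (1-0.67586)/(1-0.67586^7) = 0.32414/0.93558 = 0.3465
P_K = P₀×ρ^K = 0.3465 × 0.67586^6 = 0.3465 × 0.09531 = 0.03302
λ_eff = λ(1-P_K) = 9.8 × (1 - 0.03302) = 9.8 × 0.96698 = 9.4764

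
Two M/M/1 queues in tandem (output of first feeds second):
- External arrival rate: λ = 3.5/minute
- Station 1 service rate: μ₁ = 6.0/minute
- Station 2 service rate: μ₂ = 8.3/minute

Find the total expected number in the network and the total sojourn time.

By Jackson's theorem, each station behaves as independent M/M/1.
Station 1: ρ₁ = 3.5/6.0 = 0.5833, L₁ = ρ₁/(1-ρ₁) = λ/(μ₁-λ) = 3.5/2.50 = 1.4000
Station 2: ρ₂ = 3.5/8.3 = 0.4217, L₂ = ρ₂/(1-ρ₂) = λ/(μ₂-λ) = 3.5/4.80 = 0.7292
Total: L = L₁ + L₂ = 1.4000 + 0.7292 = 2.1292
W = L/λ = 2.1292/3.5 = 0.6083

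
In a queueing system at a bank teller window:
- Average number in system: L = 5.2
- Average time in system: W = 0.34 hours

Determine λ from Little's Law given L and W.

Little's Law: L = λW, so λ = L/W
λ = 5.2/0.34 = 15.2941 transactions/hour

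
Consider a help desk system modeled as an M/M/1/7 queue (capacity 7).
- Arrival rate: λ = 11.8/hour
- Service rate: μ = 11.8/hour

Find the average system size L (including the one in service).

ρ = λ/μ = 11.8/11.8 = 1 exactly.
With ρ = 1 the usual (1-ρ)/(1-ρ^(K+1)) form is 0/0; instead every state 0..K is equally likely.
P₀ = 1/(K+1) = 1/8 = 0.1250
P_K = P₀×ρ^K = P₀ = 0.1250
L = K/2 = 7/2 = 3.5000 tickets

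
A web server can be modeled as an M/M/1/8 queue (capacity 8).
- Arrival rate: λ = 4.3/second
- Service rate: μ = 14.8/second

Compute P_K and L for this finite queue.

ρ = λ/μ = 4.3/14.8 = 0.29054
P₀ = (1-ρ)/(1-ρ^(K+1)) = (1-0.29054)/(1-0.29054^9) = 0.7095/1.0000 = 0.7095
P_K = P₀×ρ^K = 0.7095 × 0.29054^8 = 0.7095 × 0.00005077 = 0.00003602
Blocking probability P_8 = 0.00003602 (0.003602%)
L = ρ[1 - (K+1)ρ^K + Kρ^(K+1)] / [(1-ρ)(1-ρ^(K+1))]
L = 0.29054 × (1 - 9×0.00005077 + 8×0.00001475) / ((1 - 0.29054) × (1 - 0.00001475)) = 0.4094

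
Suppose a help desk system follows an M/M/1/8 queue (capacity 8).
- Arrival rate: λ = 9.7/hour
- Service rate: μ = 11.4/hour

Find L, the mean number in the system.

ρ = λ/μ = 9.7/11.4 = 0.85088
P₀ = (1-ρ)/(1-ρ^(K+1)) = (1-0.85088)/(1-0.85088^9) = 0.1491/0.7662 = 0.1946
P_K = P₀×ρ^K = 0.19462 × 0.85088^8 = 0.19462 × 0.27476 = 0.05347
L = ρ[1 - (K+1)ρ^K + Kρ^(K+1)] / [(1-ρ)(1-ρ^(K+1))]
L = 0.85088 × (1 - 9×0.2747556 + 8×0.2337840) / ((1 - 0.85088) × (1 - 0.2337840)) = 2.9600 tickets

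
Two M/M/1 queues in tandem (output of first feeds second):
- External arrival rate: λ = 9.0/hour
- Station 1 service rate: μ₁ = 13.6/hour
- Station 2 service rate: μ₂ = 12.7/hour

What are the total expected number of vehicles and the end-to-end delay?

By Jackson's theorem, each station behaves as independent M/M/1.
Station 1: ρ₁ = 9.0/13.6 = 0.6618, L₁ = ρ₁/(1-ρ₁) = λ/(μ₁-λ) = 9.0/4.60 = 1.95652
Station 2: ρ₂ = 9.0/12.7 = 0.7087, L₂ = ρ₂/(1-ρ₂) = λ/(μ₂-λ) = 9.0/3.70 = 2.43243
Total: L = L₁ + L₂ = 1.95652 + 2.43243 = 4.3890
W = L/λ = 4.3890/9.0 = 0.4877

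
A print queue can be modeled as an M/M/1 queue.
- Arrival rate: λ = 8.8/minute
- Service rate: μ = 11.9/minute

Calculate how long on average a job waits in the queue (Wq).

First, compute utilization: ρ = λ/μ = 8.8/11.9 = 0.7395
For M/M/1: Wq = λ/(μ(μ-λ))
Wq = 8.8/(11.9 × (11.9-8.8))
Wq = 8.8/(11.9 × 3.10)
Wq = 0.2385 minutes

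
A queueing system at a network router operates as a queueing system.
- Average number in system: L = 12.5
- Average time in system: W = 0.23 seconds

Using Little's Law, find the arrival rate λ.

Little's Law: L = λW, so λ = L/W
λ = 12.5/0.23 = 54.3478 packets/second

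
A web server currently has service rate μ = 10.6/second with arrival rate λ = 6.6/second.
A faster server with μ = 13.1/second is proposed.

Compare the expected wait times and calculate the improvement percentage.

System 1: ρ₁ = 6.6/10.6 = 0.6226, W₁ = 1/(10.6-6.6) = 0.25000
System 2: ρ₂ = 6.6/13.1 = 0.5038, W₂ = 1/(13.1-6.6) = 0.15385
Improvement: (W₁-W₂)/W₁ = (0.25000-0.15385)/0.25000 = 38.46%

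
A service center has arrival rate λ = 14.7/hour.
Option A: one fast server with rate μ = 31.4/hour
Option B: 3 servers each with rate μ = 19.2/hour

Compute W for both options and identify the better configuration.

Option A: single server μ = 31.4 (M/M/1)
  ρ_A = 14.7/31.4 = 0.4682
  W_A = 1/(μ-λ) = 1/(31.4-14.7) = 1/16.70 = 0.05988

Option B: 3 servers μ = 19.2 (M/M/3)
  ρ_B = λ/(cμ) = 14.7/(3×19.2) = 0.2552
  Offered load a = λ/μ = cρ = 14.7/19.2 = 0.7656
  P₀ = [ Σₙ₌₀^2 aⁿ/n! + a^3/(3!(1-ρ)) ]⁻¹
  Σ = a^0/0! + a^1/1! + a^2/2! = 1.0000 + 0.7656 + 0.2931 = 2.0587
  a^3/(3!(1-ρ)) = 0.4488/(6 × 0.7448) = 0.1004
  P₀ = 1/(2.0587 + 0.10043) = 0.4631
  Lq = P₀·a^3·ρ / (3!(1-ρ)²) = 0.4631 × 0.4488 × 0.2552 / (6 × 0.5547) = 0.01594
  Wq_B = Lq/λ = 0.015938/14.7 = 0.0010842
  W_B = Wq_B + 1/μ = 0.0010842 + 0.052083 = 0.05317

Since W_B = 0.05317 < W_A = 0.05988, Option B (multiple servers) has the shorter time in system.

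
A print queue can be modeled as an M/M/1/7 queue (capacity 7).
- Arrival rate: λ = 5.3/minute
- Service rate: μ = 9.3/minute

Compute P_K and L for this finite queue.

ρ = λ/μ = 5.3/9.3 = 0.5699
P₀ = (1-ρ)/(1-ρ^(K+1)) = (1-0.5699)/(1-0.5699^8) = 0.4301/0.9889 = 0.4349
P_K = P₀×ρ^K = 0.43494 × 0.5699^7 = 0.43494 × 0.019525 = 0.008492
Blocking probability P_7 = 0.008492 (0.85%)
L = ρ[1 - (K+1)ρ^K + Kρ^(K+1)] / [(1-ρ)(1-ρ^(K+1))]
L = 0.5699 × (1 - 8×0.019525 + 7×0.011127) / ((1 - 0.5699) × (1 - 0.011127)) = 1.2350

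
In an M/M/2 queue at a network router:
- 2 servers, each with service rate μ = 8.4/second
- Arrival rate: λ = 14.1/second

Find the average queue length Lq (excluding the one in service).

Traffic intensity: ρ = λ/(cμ) = 14.1/(2×8.4) = 0.8393
Since ρ = 0.8393 < 1, system is stable.
Offered load a = λ/μ = cρ = 14.1/8.4 = 1.6786
P₀ = [ Σₙ₌₀^1 aⁿ/n! + a^2/(2!(1-ρ)) ]⁻¹
Σ = a^0/0! + a^1/1! = 1.0000 + 1.6786 = 2.6786
a^2/(2!(1-ρ)) = 2.81760/(2 × 0.160714) = 8.7659
P₀ = 1/(2.6786 + 8.7659) = 0.08738
Lq = P₀·a^2·ρ / (2!(1-ρ)²) = 0.087379 × 2.8176 × 0.83929 / (2 × 0.025829) = 4.0000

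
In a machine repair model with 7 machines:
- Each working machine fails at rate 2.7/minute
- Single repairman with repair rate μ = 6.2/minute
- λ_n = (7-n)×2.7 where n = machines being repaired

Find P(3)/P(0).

P(3)/P(0) = ∏_{i=0}^{3-1} λ_i/μ_{i+1}
= (7-0)×2.7/6.2 × (7-1)×2.7/6.2 × (7-2)×2.7/6.2
= 17.3435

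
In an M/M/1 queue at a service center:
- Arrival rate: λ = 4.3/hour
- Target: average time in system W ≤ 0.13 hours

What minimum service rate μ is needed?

For M/M/1: W = 1/(μ-λ)
Need W ≤ 0.13, so 1/(μ-λ) ≤ 0.13
μ - λ ≥ 1/0.13 = 7.6923
μ ≥ 4.3 + 7.6923 = 11.9923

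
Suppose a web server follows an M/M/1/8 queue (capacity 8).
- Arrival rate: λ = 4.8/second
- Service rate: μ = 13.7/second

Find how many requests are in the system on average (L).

ρ = λ/μ = 4.8/13.7 = 0.35036
P₀ = (1-ρ)/(1-ρ^(K+1)) = (1-0.35036)/(1-0.35036^9) = 0.6496/0.9999 = 0.6497
P_K = P₀×ρ^K = 0.6497 × 0.35036^8 = 0.6497 × 0.0002270 = 0.0001475
L = ρ[1 - (K+1)ρ^K + Kρ^(K+1)] / [(1-ρ)(1-ρ^(K+1))]
L = 0.35036 × (1 - 9×0.0002270 + 8×0.00007955) / ((1 - 0.35036) × (1 - 0.00007955)) = 0.5386 requests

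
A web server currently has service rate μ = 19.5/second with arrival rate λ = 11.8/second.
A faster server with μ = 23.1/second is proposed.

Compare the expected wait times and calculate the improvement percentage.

System 1: ρ₁ = 11.8/19.5 = 0.6051, W₁ = 1/(19.5-11.8) = 0.12987
System 2: ρ₂ = 11.8/23.1 = 0.5108, W₂ = 1/(23.1-11.8) = 0.088496
Improvement: (W₁-W₂)/W₁ = (0.12987-0.088496)/0.12987 = 31.86%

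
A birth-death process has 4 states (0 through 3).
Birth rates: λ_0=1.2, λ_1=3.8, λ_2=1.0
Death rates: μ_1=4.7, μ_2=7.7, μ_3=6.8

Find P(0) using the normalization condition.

Ratios P(n)/P(0) = (λ₀···λₙ₋₁)/(μ₁···μₙ):
P(1)/P(0) = (1.2)/(4.7) = 0.25532
P(2)/P(0) = (1.2×3.8)/(4.7×7.7) = 0.12600
P(3)/P(0) = (1.2×3.8×1.0)/(4.7×7.7×6.8) = 0.018530

Normalization: ∑ P(n) = 1
P(0) × (1.0000 + 0.25532 + 0.12600 + 0.018530) = 1
P(0) × 1.39985 = 1
P(0) = 1/1.39985 = 0.7144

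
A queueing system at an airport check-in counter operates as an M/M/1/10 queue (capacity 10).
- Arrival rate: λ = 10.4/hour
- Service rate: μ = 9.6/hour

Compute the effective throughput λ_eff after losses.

ρ = λ/μ = 10.4/9.6 = 1.08333
P₀ = (1-ρ)/(1-ρ^(K+1)) = (1-1.08333)/(1-1.08333^11) = -0.08333/-1.4120 = 0.05902
P_K = P₀×ρ^K = 0.05902 × 1.08333^10 = 0.05902 × 2.2264 = 0.1314
λ_eff = λ(1-P_K) = 10.4 × (1 - 0.1314) = 10.4 × 0.8686 = 9.0334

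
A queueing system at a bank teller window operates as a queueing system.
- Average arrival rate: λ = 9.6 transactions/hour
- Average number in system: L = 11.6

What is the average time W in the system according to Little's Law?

Little's Law: L = λW, so W = L/λ
W = 11.6/9.6 = 1.2083 hours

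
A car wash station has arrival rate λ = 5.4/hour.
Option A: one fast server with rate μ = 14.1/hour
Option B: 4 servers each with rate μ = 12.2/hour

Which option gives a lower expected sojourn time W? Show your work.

Option A: single server μ = 14.1 (M/M/1)
  ρ_A = 5.4/14.1 = 0.3830
  W_A = 1/(μ-λ) = 1/(14.1-5.4) = 1/8.70 = 0.1149

Option B: 4 servers μ = 12.2 (M/M/4)
  ρ_B = λ/(cμ) = 5.4/(4×12.2) = 0.1107
  Offered load a = λ/μ = cρ = 5.4/12.2 = 0.4426
  P₀ = [ Σₙ₌₀^3 aⁿ/n! + a^4/(4!(1-ρ)) ]⁻¹
  Σ = a^0/0! + a^1/1! + a^2/2! + a^3/3! = 1.0000 + 0.4426 + 0.09796 + 0.01445 = 1.5550
  a^4/(4!(1-ρ)) = 0.03838/(24 × 0.8893) = 0.001798
  P₀ = 1/(1.5550 + 0.001798) = 0.6423
  Lq = P₀·a^4·ρ / (4!(1-ρ)²) = 0.64233 × 0.038383 × 0.11066 / (24 × 0.79093) = 0.0001437
  Wq_B = Lq/λ = 0.00014372/5.4 = 0.000026615
  W_B = Wq_B + 1/μ = 0.000026615 + 0.081967 = 0.08199

Since W_B = 0.08199 < W_A = 0.1149, Option B (multiple servers) has the shorter time in system.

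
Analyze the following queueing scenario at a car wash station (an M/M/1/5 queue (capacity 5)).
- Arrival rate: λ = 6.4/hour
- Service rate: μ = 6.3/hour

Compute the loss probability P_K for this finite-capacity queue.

ρ = λ/μ = 6.4/6.3 = 1.01587
P₀ = (1-ρ)/(1-ρ^(K+1)) = (1-1.01587)/(1-1.01587^6) = -0.01587/-0.09908 = 0.1602
P_K = P₀×ρ^K = 0.1602 × 1.01587^5 = 0.1602 × 1.0819 = 0.1733
Blocking probability = 17.33%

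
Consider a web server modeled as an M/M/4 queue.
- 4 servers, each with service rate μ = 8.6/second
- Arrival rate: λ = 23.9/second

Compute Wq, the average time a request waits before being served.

Traffic intensity: ρ = λ/(cμ) = 23.9/(4×8.6) = 0.6948
Since ρ = 0.6948 < 1, system is stable.
Offered load a = λ/μ = cρ = 23.9/8.6 = 2.7791
P₀ = [ Σₙ₌₀^3 aⁿ/n! + a^4/(4!(1-ρ)) ]⁻¹
Σ = a^0/0! + a^1/1! + a^2/2! + a^3/3! = 1.0000 + 2.7791 + 3.8616 + 3.5772 = 11.2179
a^4/(4!(1-ρ)) = 59.6483/(24 × 0.30523) = 8.1425
P₀ = 1/(11.2179 + 8.1425) = 0.05165
Lq = P₀·a^4·ρ / (4!(1-ρ)²) = 0.05165 × 59.6483 × 0.6948 / (24 × 0.09317) = 0.9573
Wq = Lq/λ = 0.9573/23.9 = 0.04005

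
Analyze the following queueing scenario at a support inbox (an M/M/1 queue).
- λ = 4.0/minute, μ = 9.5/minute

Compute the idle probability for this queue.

ρ = λ/μ = 4.0/9.5 = 0.4211
P(0) = 1 - ρ = 1 - 0.4211 = 0.5789
The server is idle 57.89% of the time.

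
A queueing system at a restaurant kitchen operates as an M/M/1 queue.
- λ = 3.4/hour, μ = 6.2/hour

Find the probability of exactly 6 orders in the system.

ρ = λ/μ = 3.4/6.2 = 0.5484
P(n) = (1-ρ)ρⁿ
P(6) = (1-0.5484) × 0.5484^6
P(6) = 0.4516 × 0.02720
P(6) = 0.01228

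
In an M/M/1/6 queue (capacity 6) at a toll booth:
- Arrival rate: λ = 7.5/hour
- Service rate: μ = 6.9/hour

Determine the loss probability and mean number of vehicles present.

ρ = λ/μ = 7.5/6.9 = 1.08696
P₀ = (1-ρ)/(1-ρ^(K+1)) = (1-1.08696)/(1-1.08696^7) = -0.08696/-0.7926 = 0.1097
P_K = P₀×ρ^K = 0.1097 × 1.08696^6 = 0.1097 × 1.6492 = 0.1809
Blocking probability P_6 = 0.1809 (18.09%)
L = ρ[1 - (K+1)ρ^K + Kρ^(K+1)] / [(1-ρ)(1-ρ^(K+1))]
L = 1.08696 × (1 - 7×1.649231 + 6×1.792648) / ((1 - 1.08696) × (1 - 1.792648)) = 3.3316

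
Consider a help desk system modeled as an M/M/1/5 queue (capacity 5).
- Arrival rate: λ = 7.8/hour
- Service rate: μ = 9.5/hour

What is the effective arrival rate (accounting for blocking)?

ρ = λ/μ = 7.8/9.5 = 0.82105
P₀ = (1-ρ)/(1-ρ^(K+1)) = (1-0.82105)/(1-0.82105^6) = 0.1790/0.6937 = 0.2580
P_K = P₀×ρ^K = 0.2580 × 0.82105^5 = 0.2580 × 0.3731 = 0.09626
λ_eff = λ(1-P_K) = 7.8 × (1 - 0.09626) = 7.8 × 0.90374 = 7.0492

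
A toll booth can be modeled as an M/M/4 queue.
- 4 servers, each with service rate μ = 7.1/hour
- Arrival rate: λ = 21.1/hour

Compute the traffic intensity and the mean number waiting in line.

Traffic intensity: ρ = λ/(cμ) = 21.1/(4×7.1) = 0.7430
Since ρ = 0.7430 < 1, system is stable.
Offered load a = λ/μ = cρ = 21.1/7.1 = 2.9718
P₀ = [ Σₙ₌₀^3 aⁿ/n! + a^4/(4!(1-ρ)) ]⁻¹
Σ = a^0/0! + a^1/1! + a^2/2! + a^3/3! = 1.0000 + 2.9718 + 4.4159 + 4.3744 = 12.7621
a^4/(4!(1-ρ)) = 78.0003/(24 × 0.257042) = 12.6439
P₀ = 1/(12.7621 + 12.6439) = 0.03936
Lq = P₀·a^4·ρ / (4!(1-ρ)²) = 0.03936 × 78.0003 × 0.7430 / (24 × 0.06607) = 1.4385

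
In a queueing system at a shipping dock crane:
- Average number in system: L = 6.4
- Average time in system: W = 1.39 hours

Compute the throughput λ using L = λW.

Little's Law: L = λW, so λ = L/W
λ = 6.4/1.39 = 4.6043 containers/hour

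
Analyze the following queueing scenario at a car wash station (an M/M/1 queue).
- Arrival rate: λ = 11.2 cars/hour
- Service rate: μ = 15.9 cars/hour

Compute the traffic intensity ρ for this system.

Server utilization: ρ = λ/μ
ρ = 11.2/15.9 = 0.7044
The server is busy 70.44% of the time.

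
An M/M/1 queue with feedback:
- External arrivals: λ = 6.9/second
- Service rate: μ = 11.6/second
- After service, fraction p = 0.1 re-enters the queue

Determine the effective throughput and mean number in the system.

Effective arrival rate: λ_eff = λ/(1-p) = 6.9/(1-0.1) = 6.9/0.90 = 7.6667
ρ = λ_eff/μ = 7.6667/11.6 = 0.66092
L = ρ/(1-ρ) = 0.66092/(1-0.66092) = 1.9492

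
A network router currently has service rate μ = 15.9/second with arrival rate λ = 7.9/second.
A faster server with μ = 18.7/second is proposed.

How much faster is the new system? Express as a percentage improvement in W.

System 1: ρ₁ = 7.9/15.9 = 0.4969, W₁ = 1/(15.9-7.9) = 0.1250
System 2: ρ₂ = 7.9/18.7 = 0.4225, W₂ = 1/(18.7-7.9) = 0.09259
Improvement: (W₁-W₂)/W₁ = (0.1250-0.09259)/0.1250 = 25.93%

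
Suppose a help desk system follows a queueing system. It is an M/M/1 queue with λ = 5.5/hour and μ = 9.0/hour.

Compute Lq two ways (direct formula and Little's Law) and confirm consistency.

Method 1 (direct): Lq = λ²/(μ(μ-λ)) = 30.25/(9.0 × 3.50) = 0.9603

Method 2 (Little's Law):
W = 1/(μ-λ) = 1/3.50 = 0.2857
Wq = W - 1/μ = 0.2857 - 0.1111 = 0.1746
Lq = λWq = 5.5 × 0.1746 = 0.9603 ✔ (matches Method 1)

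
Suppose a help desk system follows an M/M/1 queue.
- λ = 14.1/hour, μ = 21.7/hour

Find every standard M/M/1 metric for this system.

Step 1: ρ = λ/μ = 14.1/21.7 = 0.6498
Step 2: L = λ/(μ-λ) = 14.1/7.60 = 1.8553
Step 3: Lq = λ²/(μ(μ-λ)) = 198.81/(21.7×7.60) = 1.2055
Step 4: W = 1/(μ-λ) = 1/7.60 = 0.13158
Step 5: Wq = λ/(μ(μ-λ)) = 14.1/(21.7×7.60) = 0.08550
Step 6: P(0) = 1-ρ = 0.3502
Verify: L = λW = 14.1×0.13158 = 1.8553 ✔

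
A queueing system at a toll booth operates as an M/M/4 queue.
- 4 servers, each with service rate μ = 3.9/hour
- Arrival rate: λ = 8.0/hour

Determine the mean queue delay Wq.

Traffic intensity: ρ = λ/(cμ) = 8.0/(4×3.9) = 0.5128
Since ρ = 0.5128 < 1, system is stable.
Offered load a = λ/μ = cρ = 8.0/3.9 = 2.0513
P₀ = [ Σₙ₌₀^3 aⁿ/n! + a^4/(4!(1-ρ)) ]⁻¹
Σ = a^0/0! + a^1/1! + a^2/2! + a^3/3! = 1.0000 + 2.0513 + 2.1039 + 1.4385 = 6.5937
a^4/(4!(1-ρ)) = 17.7052/(24 × 0.48718) = 1.5143
P₀ = 1/(6.5937 + 1.5143) = 0.1233
Lq = P₀·a^4·ρ / (4!(1-ρ)²) = 0.1233 × 17.7052 × 0.5128 / (24 × 0.2373) = 0.1966
Wq = Lq/λ = 0.1966/8.0 = 0.02457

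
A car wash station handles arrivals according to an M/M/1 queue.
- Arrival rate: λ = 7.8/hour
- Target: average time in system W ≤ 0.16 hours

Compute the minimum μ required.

For M/M/1: W = 1/(μ-λ)
Need W ≤ 0.16, so 1/(μ-λ) ≤ 0.16
μ - λ ≥ 1/0.16 = 6.2500
μ ≥ 7.8 + 6.2500 = 14.0500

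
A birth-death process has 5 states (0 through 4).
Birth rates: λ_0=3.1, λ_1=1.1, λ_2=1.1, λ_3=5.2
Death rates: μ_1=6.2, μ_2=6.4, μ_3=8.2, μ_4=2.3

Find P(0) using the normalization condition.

Ratios P(n)/P(0) = (λ₀···λₙ₋₁)/(μ₁···μₙ):
P(1)/P(0) = (3.1)/(6.2) = 0.5000
P(2)/P(0) = (3.1×1.1)/(6.2×6.4) = 0.08594
P(3)/P(0) = (3.1×1.1×1.1)/(6.2×6.4×8.2) = 0.01153
P(4)/P(0) = (3.1×1.1×1.1×5.2)/(6.2×6.4×8.2×2.3) = 0.02606

Normalization: ∑ P(n) = 1
P(0) × (1.0000 + 0.5000 + 0.08594 + 0.01153 + 0.02606) = 1
P(0) × 1.62353 = 1
P(0) = 1/1.62353 = 0.6159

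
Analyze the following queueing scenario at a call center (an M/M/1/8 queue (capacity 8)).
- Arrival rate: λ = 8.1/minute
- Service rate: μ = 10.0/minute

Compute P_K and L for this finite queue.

ρ = λ/μ = 8.1/10.0 = 0.8100
P₀ = (1-ρ)/(1-ρ^(K+1)) = (1-0.8100)/(1-0.8100^9) = 0.1900/0.8499 = 0.2236
P_K = P₀×ρ^K = 0.2236 × 0.8100^8 = 0.2236 × 0.1853 = 0.04143
Blocking probability P_8 = 0.04143 (4.14%)
L = ρ[1 - (K+1)ρ^K + Kρ^(K+1)] / [(1-ρ)(1-ρ^(K+1))]
L = 0.8100 × (1 - 9×0.1853020 + 8×0.1500946) / ((1 - 0.8100) × (1 - 0.1500946)) = 2.6737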